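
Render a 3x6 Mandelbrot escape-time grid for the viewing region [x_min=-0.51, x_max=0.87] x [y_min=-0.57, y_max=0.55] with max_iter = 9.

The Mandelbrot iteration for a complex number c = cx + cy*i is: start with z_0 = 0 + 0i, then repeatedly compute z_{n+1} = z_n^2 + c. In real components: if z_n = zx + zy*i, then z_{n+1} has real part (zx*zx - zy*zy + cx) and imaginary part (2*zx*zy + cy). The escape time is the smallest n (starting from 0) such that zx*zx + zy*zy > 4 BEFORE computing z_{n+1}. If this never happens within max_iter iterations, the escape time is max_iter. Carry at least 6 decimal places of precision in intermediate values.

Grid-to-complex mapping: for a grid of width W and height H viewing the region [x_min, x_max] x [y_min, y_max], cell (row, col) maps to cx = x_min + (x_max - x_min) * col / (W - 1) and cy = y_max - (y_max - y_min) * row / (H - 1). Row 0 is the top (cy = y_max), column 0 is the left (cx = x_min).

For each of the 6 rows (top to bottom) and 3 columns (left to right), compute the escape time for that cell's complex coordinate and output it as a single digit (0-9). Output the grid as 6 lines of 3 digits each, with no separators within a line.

(row=0, col=0): c = -0.5100 + 0.5500i → escape time 9
(row=0, col=1): c = 0.1800 + 0.5500i → escape time 9
(row=0, col=2): c = 0.8700 + 0.5500i → escape time 2
(row=1, col=0): c = -0.5100 + 0.3260i → escape time 9
(row=1, col=1): c = 0.1800 + 0.3260i → escape time 9
(row=1, col=2): c = 0.8700 + 0.3260i → escape time 3
(row=2, col=0): c = -0.5100 + 0.1020i → escape time 9
(row=2, col=1): c = 0.1800 + 0.1020i → escape time 9
(row=2, col=2): c = 0.8700 + 0.1020i → escape time 3
(row=3, col=0): c = -0.5100 + -0.1220i → escape time 9
(row=3, col=1): c = 0.1800 + -0.1220i → escape time 9
(row=3, col=2): c = 0.8700 + -0.1220i → escape time 3
(row=4, col=0): c = -0.5100 + -0.3460i → escape time 9
(row=4, col=1): c = 0.1800 + -0.3460i → escape time 9
(row=4, col=2): c = 0.8700 + -0.3460i → escape time 3
(row=5, col=0): c = -0.5100 + -0.5700i → escape time 9
(row=5, col=1): c = 0.1800 + -0.5700i → escape time 9
(row=5, col=2): c = 0.8700 + -0.5700i → escape time 2

Answer: 992
993
993
993
993
992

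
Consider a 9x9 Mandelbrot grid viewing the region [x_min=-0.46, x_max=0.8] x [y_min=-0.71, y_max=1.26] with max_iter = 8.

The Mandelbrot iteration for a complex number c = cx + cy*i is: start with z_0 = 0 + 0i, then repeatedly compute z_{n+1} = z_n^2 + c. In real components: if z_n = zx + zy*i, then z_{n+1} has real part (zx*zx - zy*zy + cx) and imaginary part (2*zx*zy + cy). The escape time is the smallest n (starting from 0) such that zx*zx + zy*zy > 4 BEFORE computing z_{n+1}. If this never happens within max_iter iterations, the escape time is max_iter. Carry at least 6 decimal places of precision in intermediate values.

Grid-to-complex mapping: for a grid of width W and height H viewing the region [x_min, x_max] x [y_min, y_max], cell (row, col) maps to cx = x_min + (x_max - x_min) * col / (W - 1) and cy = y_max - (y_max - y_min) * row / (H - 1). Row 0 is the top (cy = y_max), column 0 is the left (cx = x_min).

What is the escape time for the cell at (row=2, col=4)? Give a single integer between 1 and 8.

Answer: 6

Derivation:
z_0 = 0 + 0i, c = 0.1700 + 0.7675i
Iter 1: z = 0.1700 + 0.7675i, |z|^2 = 0.6180
Iter 2: z = -0.3902 + 1.0285i, |z|^2 = 1.2099
Iter 3: z = -0.7355 + -0.0350i, |z|^2 = 0.5422
Iter 4: z = 0.7097 + 0.8190i, |z|^2 = 1.1745
Iter 5: z = 0.0029 + 1.9300i, |z|^2 = 3.7250
Iter 6: z = -3.5550 + 0.7788i, |z|^2 = 13.2443
Escaped at iteration 6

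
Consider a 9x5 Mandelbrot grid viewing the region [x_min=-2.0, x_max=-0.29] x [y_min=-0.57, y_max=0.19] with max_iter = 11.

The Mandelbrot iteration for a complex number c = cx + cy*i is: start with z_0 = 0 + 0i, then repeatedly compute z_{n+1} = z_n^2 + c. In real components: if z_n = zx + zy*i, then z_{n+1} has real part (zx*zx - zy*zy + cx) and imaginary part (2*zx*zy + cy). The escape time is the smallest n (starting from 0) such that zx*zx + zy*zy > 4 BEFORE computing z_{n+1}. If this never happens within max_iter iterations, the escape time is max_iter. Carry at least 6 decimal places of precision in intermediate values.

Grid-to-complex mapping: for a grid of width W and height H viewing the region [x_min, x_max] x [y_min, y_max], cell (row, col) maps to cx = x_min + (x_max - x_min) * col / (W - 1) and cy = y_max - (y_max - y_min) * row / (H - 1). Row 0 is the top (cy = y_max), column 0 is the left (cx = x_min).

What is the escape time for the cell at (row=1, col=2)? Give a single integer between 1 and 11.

Answer: 11

Derivation:
z_0 = 0 + 0i, c = -1.5725 + 0.0000i
Iter 1: z = -1.5725 + 0.0000i, |z|^2 = 2.4728
Iter 2: z = 0.9003 + 0.0000i, |z|^2 = 0.8105
Iter 3: z = -0.7620 + 0.0000i, |z|^2 = 0.5807
Iter 4: z = -0.9918 + 0.0000i, |z|^2 = 0.9837
Iter 5: z = -0.5888 + 0.0000i, |z|^2 = 0.3467
Iter 6: z = -1.2258 + 0.0000i, |z|^2 = 1.5025
Iter 7: z = -0.0700 + 0.0000i, |z|^2 = 0.0049
Iter 8: z = -1.5676 + 0.0000i, |z|^2 = 2.4574
Iter 9: z = 0.8849 + 0.0000i, |z|^2 = 0.7830
Iter 10: z = -0.7895 + 0.0000i, |z|^2 = 0.6233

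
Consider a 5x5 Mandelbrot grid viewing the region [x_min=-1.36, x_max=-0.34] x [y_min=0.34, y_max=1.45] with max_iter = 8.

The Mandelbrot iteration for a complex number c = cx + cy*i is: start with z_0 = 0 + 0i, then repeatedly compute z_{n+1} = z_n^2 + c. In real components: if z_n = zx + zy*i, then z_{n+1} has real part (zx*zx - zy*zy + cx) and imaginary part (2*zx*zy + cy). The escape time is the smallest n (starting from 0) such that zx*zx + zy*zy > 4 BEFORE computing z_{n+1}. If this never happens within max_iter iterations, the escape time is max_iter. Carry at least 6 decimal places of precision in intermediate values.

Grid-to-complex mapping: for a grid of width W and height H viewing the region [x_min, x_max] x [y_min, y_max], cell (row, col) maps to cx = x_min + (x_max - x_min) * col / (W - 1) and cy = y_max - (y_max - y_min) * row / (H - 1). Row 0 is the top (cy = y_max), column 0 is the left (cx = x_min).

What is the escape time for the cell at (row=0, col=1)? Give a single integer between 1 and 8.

z_0 = 0 + 0i, c = -1.1050 + 1.4500i
Iter 1: z = -1.1050 + 1.4500i, |z|^2 = 3.3235
Iter 2: z = -1.9865 + -1.7545i, |z|^2 = 7.0244
Escaped at iteration 2

Answer: 2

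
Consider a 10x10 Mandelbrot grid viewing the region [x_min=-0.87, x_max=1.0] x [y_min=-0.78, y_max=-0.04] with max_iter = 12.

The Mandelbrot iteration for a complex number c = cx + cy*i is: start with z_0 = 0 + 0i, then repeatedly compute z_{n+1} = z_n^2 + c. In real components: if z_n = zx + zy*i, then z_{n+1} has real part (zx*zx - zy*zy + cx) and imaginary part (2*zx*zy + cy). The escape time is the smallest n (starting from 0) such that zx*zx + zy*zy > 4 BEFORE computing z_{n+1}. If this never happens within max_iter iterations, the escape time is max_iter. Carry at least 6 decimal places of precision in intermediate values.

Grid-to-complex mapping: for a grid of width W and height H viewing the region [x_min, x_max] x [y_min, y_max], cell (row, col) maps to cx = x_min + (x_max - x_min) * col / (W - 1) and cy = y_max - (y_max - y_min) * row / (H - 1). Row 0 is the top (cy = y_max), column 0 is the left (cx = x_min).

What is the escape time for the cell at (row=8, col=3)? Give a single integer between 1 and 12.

Answer: 12

Derivation:
z_0 = 0 + 0i, c = -0.2467 + -0.6978i
Iter 1: z = -0.2467 + -0.6978i, |z|^2 = 0.5477
Iter 2: z = -0.6727 + -0.3535i, |z|^2 = 0.5775
Iter 3: z = 0.0809 + -0.2221i, |z|^2 = 0.0559
Iter 4: z = -0.2895 + -0.7337i, |z|^2 = 0.6221
Iter 5: z = -0.7012 + -0.2730i, |z|^2 = 0.5662
Iter 6: z = 0.1705 + -0.3149i, |z|^2 = 0.1282
Iter 7: z = -0.3168 + -0.8051i, |z|^2 = 0.7486
Iter 8: z = -0.7946 + -0.1877i, |z|^2 = 0.6666
Iter 9: z = 0.3495 + -0.3995i, |z|^2 = 0.2817
Iter 10: z = -0.2841 + -0.9770i, |z|^2 = 1.0352
Iter 11: z = -1.1205 + -0.1427i, |z|^2 = 1.2758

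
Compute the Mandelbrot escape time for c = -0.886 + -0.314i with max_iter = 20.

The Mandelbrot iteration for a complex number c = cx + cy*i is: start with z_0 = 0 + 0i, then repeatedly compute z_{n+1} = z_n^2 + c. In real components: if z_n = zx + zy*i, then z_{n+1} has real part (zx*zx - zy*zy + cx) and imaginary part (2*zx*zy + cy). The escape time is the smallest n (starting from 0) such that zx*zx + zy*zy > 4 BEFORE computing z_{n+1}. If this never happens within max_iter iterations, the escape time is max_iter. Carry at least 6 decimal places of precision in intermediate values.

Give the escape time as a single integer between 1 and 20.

Answer: 9

Derivation:
z_0 = 0 + 0i, c = -0.8860 + -0.3140i
Iter 1: z = -0.8860 + -0.3140i, |z|^2 = 0.8836
Iter 2: z = -0.1996 + 0.2424i, |z|^2 = 0.0986
Iter 3: z = -0.9049 + -0.4108i, |z|^2 = 0.9876
Iter 4: z = -0.2358 + 0.4294i, |z|^2 = 0.2400
Iter 5: z = -1.0148 + -0.5166i, |z|^2 = 1.2966
Iter 6: z = -0.1230 + 0.7344i, |z|^2 = 0.5545
Iter 7: z = -1.4102 + -0.4947i, |z|^2 = 2.2334
Iter 8: z = 0.8579 + 1.0813i, |z|^2 = 1.9052
Iter 9: z = -1.3193 + 1.5413i, |z|^2 = 4.1162
Escaped at iteration 9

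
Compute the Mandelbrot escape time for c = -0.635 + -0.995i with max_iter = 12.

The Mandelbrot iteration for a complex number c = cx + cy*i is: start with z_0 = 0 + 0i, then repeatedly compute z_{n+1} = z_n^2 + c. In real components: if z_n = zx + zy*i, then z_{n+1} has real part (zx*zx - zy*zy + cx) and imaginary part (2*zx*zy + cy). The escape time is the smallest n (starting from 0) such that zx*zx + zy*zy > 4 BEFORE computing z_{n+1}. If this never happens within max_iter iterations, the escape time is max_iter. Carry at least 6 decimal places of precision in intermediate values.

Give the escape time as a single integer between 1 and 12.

z_0 = 0 + 0i, c = -0.6350 + -0.9950i
Iter 1: z = -0.6350 + -0.9950i, |z|^2 = 1.3933
Iter 2: z = -1.2218 + 0.2686i, |z|^2 = 1.5650
Iter 3: z = 0.7856 + -1.6515i, |z|^2 = 3.3446
Iter 4: z = -2.7452 + -3.5899i, |z|^2 = 20.4231
Escaped at iteration 4

Answer: 4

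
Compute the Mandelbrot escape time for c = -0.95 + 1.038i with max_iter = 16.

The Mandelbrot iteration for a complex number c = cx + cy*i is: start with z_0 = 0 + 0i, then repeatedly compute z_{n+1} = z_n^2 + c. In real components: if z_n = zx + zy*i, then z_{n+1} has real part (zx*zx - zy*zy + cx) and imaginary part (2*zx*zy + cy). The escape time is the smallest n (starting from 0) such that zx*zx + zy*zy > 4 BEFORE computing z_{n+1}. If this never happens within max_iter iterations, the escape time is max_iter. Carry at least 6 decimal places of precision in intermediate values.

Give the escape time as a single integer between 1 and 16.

Answer: 3

Derivation:
z_0 = 0 + 0i, c = -0.9500 + 1.0380i
Iter 1: z = -0.9500 + 1.0380i, |z|^2 = 1.9799
Iter 2: z = -1.1249 + -0.9342i, |z|^2 = 2.1382
Iter 3: z = -0.5572 + 3.1398i, |z|^2 = 10.1691
Escaped at iteration 3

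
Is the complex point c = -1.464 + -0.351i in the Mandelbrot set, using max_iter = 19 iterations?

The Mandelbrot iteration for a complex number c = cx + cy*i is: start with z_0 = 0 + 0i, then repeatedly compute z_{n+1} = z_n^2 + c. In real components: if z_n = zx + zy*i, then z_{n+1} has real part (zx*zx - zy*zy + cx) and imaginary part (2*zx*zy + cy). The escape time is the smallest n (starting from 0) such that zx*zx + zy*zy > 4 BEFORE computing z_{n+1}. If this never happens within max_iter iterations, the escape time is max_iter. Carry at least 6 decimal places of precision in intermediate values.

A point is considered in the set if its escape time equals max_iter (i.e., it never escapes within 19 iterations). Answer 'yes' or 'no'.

Answer: no

Derivation:
z_0 = 0 + 0i, c = -1.4640 + -0.3510i
Iter 1: z = -1.4640 + -0.3510i, |z|^2 = 2.2665
Iter 2: z = 0.5561 + 0.6767i, |z|^2 = 0.7672
Iter 3: z = -1.6127 + 0.4017i, |z|^2 = 2.7622
Iter 4: z = 0.9755 + -1.6465i, |z|^2 = 3.6626
Iter 5: z = -3.2233 + -3.5634i, |z|^2 = 23.0877
Escaped at iteration 5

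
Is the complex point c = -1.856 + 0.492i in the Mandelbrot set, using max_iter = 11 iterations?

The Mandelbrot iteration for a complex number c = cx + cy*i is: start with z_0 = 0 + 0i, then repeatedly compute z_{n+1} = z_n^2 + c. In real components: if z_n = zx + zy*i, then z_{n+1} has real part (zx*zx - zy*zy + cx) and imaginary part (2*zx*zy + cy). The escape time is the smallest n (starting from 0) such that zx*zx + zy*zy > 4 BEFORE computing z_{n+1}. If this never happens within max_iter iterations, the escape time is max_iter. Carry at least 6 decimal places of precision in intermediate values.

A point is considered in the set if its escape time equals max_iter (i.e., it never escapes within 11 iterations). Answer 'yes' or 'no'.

z_0 = 0 + 0i, c = -1.8560 + 0.4920i
Iter 1: z = -1.8560 + 0.4920i, |z|^2 = 3.6868
Iter 2: z = 1.3467 + -1.3343i, |z|^2 = 3.5939
Iter 3: z = -1.8228 + -3.1017i, |z|^2 = 12.9435
Escaped at iteration 3

Answer: no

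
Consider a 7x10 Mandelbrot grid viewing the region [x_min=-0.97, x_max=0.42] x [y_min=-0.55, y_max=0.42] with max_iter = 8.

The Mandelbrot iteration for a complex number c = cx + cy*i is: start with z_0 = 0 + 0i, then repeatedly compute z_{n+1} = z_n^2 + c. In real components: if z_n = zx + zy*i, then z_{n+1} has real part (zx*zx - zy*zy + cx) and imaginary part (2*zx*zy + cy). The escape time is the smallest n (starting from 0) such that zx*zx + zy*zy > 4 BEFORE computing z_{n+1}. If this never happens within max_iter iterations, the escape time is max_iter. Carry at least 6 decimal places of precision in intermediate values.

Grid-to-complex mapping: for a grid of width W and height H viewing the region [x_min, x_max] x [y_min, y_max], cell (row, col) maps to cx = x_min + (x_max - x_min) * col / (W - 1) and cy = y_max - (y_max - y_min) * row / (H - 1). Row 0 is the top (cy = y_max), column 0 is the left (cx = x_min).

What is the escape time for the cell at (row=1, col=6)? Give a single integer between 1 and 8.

Answer: 8

Derivation:
z_0 = 0 + 0i, c = 0.4200 + 0.3122i
Iter 1: z = 0.4200 + 0.3122i, |z|^2 = 0.2739
Iter 2: z = 0.4989 + 0.5745i, |z|^2 = 0.5790
Iter 3: z = 0.3389 + 0.8855i, |z|^2 = 0.8989
Iter 4: z = -0.2492 + 0.9124i, |z|^2 = 0.8945
Iter 5: z = -0.3503 + -0.1425i, |z|^2 = 0.1430
Iter 6: z = 0.5224 + 0.4121i, |z|^2 = 0.4427
Iter 7: z = 0.5231 + 0.7427i, |z|^2 = 0.8253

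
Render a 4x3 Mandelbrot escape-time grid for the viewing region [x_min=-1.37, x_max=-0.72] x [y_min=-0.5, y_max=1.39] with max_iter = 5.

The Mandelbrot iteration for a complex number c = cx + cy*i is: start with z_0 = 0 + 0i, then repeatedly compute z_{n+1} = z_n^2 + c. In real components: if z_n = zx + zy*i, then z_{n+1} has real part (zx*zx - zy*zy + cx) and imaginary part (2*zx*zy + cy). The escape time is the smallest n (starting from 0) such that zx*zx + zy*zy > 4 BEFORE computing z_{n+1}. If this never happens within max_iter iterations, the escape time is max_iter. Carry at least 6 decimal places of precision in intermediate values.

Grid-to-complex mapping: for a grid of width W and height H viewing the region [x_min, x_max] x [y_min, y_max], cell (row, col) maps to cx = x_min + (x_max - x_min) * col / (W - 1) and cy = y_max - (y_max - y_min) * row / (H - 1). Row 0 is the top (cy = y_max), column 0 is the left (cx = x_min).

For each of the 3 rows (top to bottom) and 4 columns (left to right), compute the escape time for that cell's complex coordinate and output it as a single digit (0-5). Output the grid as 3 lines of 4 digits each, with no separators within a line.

Answer: 2222
4555
3555

Derivation:
(row=0, col=0): c = -1.3700 + 1.3900i → escape time 2
(row=0, col=1): c = -1.1533 + 1.3900i → escape time 2
(row=0, col=2): c = -0.9367 + 1.3900i → escape time 2
(row=0, col=3): c = -0.7200 + 1.3900i → escape time 2
(row=1, col=0): c = -1.3700 + 0.4450i → escape time 4
(row=1, col=1): c = -1.1533 + 0.4450i → escape time 5
(row=1, col=2): c = -0.9367 + 0.4450i → escape time 5
(row=1, col=3): c = -0.7200 + 0.4450i → escape time 5
(row=2, col=0): c = -1.3700 + -0.5000i → escape time 3
(row=2, col=1): c = -1.1533 + -0.5000i → escape time 5
(row=2, col=2): c = -0.9367 + -0.5000i → escape time 5
(row=2, col=3): c = -0.7200 + -0.5000i → escape time 5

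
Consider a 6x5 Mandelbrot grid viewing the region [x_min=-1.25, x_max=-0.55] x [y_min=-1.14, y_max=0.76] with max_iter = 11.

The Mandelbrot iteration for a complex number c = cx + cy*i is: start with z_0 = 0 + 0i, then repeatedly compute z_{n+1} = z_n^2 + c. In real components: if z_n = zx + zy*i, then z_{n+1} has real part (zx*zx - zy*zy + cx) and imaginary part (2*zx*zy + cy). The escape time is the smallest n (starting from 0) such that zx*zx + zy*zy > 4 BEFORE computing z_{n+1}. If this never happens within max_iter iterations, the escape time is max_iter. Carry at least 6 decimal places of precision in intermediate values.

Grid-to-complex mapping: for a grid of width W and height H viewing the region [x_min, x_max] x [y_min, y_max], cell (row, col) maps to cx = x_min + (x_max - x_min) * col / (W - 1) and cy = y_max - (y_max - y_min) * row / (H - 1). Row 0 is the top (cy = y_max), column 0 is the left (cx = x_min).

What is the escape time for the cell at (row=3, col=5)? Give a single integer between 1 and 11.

z_0 = 0 + 0i, c = -0.5500 + -0.6650i
Iter 1: z = -0.5500 + -0.6650i, |z|^2 = 0.7447
Iter 2: z = -0.6897 + 0.0665i, |z|^2 = 0.4801
Iter 3: z = -0.0787 + -0.7567i, |z|^2 = 0.5788
Iter 4: z = -1.1165 + -0.5459i, |z|^2 = 1.5445
Iter 5: z = 0.3985 + 0.5539i, |z|^2 = 0.4656
Iter 6: z = -0.6980 + -0.2236i, |z|^2 = 0.5372
Iter 7: z = -0.1127 + -0.3529i, |z|^2 = 0.1372
Iter 8: z = -0.6618 + -0.5854i, |z|^2 = 0.7808
Iter 9: z = -0.4547 + 0.1099i, |z|^2 = 0.2189
Iter 10: z = -0.3553 + -0.7650i, |z|^2 = 0.7114

Answer: 11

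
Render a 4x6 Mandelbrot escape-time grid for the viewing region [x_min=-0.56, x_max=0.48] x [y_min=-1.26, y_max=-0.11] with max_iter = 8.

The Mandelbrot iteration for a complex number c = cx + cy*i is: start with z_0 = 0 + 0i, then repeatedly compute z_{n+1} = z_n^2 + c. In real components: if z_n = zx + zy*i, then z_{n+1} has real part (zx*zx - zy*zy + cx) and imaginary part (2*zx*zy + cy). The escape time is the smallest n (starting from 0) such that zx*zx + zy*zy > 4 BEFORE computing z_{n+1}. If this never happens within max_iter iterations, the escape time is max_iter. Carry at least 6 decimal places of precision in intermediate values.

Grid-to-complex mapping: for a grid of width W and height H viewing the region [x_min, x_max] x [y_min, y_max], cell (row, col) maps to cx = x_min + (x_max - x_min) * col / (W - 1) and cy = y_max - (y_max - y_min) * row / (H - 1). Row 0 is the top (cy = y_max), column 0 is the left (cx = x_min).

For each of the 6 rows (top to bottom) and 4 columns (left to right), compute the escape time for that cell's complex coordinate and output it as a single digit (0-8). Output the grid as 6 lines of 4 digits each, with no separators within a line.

Answer: 8885
8887
8885
5853
4642
3322

Derivation:
(row=0, col=0): c = -0.5600 + -0.1100i → escape time 8
(row=0, col=1): c = -0.2133 + -0.1100i → escape time 8
(row=0, col=2): c = 0.1333 + -0.1100i → escape time 8
(row=0, col=3): c = 0.4800 + -0.1100i → escape time 5
(row=1, col=0): c = -0.5600 + -0.3400i → escape time 8
(row=1, col=1): c = -0.2133 + -0.3400i → escape time 8
(row=1, col=2): c = 0.1333 + -0.3400i → escape time 8
(row=1, col=3): c = 0.4800 + -0.3400i → escape time 7
(row=2, col=0): c = -0.5600 + -0.5700i → escape time 8
(row=2, col=1): c = -0.2133 + -0.5700i → escape time 8
(row=2, col=2): c = 0.1333 + -0.5700i → escape time 8
(row=2, col=3): c = 0.4800 + -0.5700i → escape time 5
(row=3, col=0): c = -0.5600 + -0.8000i → escape time 5
(row=3, col=1): c = -0.2133 + -0.8000i → escape time 8
(row=3, col=2): c = 0.1333 + -0.8000i → escape time 5
(row=3, col=3): c = 0.4800 + -0.8000i → escape time 3
(row=4, col=0): c = -0.5600 + -1.0300i → escape time 4
(row=4, col=1): c = -0.2133 + -1.0300i → escape time 6
(row=4, col=2): c = 0.1333 + -1.0300i → escape time 4
(row=4, col=3): c = 0.4800 + -1.0300i → escape time 2
(row=5, col=0): c = -0.5600 + -1.2600i → escape time 3
(row=5, col=1): c = -0.2133 + -1.2600i → escape time 3
(row=5, col=2): c = 0.1333 + -1.2600i → escape time 2
(row=5, col=3): c = 0.4800 + -1.2600i → escape time 2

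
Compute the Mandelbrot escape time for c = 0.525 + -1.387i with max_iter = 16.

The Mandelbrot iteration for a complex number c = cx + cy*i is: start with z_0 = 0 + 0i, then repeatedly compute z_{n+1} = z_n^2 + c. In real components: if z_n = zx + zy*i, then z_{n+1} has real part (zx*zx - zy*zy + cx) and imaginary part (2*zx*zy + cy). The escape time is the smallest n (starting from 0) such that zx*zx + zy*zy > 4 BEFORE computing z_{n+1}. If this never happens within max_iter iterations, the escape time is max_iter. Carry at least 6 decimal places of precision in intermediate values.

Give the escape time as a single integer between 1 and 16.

z_0 = 0 + 0i, c = 0.5250 + -1.3870i
Iter 1: z = 0.5250 + -1.3870i, |z|^2 = 2.1994
Iter 2: z = -1.1231 + -2.8434i, |z|^2 = 9.3461
Escaped at iteration 2

Answer: 2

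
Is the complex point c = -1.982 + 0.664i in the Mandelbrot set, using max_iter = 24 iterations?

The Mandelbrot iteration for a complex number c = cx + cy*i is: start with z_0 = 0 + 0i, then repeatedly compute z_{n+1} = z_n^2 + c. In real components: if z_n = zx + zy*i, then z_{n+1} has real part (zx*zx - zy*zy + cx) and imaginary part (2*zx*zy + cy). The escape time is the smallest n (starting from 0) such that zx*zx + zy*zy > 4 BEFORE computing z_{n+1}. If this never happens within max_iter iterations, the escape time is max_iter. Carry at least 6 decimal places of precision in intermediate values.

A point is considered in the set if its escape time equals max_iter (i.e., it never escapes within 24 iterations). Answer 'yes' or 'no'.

z_0 = 0 + 0i, c = -1.9820 + 0.6640i
Iter 1: z = -1.9820 + 0.6640i, |z|^2 = 4.3692
Escaped at iteration 1

Answer: no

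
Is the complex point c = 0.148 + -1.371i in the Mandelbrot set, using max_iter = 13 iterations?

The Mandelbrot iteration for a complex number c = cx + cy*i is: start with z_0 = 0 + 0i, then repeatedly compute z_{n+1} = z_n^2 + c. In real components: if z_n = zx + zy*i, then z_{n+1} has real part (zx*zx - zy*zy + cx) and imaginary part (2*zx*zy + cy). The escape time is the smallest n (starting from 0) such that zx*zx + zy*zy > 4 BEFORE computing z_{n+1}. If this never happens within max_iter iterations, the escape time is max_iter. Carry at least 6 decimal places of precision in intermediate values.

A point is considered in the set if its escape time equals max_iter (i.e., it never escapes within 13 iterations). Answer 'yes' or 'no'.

z_0 = 0 + 0i, c = 0.1480 + -1.3710i
Iter 1: z = 0.1480 + -1.3710i, |z|^2 = 1.9015
Iter 2: z = -1.7097 + -1.7768i, |z|^2 = 6.0803
Escaped at iteration 2

Answer: no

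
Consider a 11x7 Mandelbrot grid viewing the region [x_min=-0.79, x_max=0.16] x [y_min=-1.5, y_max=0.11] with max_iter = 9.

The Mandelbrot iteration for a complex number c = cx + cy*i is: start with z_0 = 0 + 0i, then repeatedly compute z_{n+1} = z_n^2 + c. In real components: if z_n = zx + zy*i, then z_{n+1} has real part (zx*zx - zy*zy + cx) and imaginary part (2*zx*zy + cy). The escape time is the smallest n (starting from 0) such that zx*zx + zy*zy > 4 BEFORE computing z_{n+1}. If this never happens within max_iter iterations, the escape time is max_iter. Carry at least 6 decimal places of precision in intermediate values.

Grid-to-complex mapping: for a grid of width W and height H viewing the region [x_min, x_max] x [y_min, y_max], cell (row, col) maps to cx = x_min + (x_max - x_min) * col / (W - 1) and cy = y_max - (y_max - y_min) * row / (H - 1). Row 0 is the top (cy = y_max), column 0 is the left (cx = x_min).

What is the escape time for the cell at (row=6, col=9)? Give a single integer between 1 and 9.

Answer: 2

Derivation:
z_0 = 0 + 0i, c = 0.0650 + -1.5000i
Iter 1: z = 0.0650 + -1.5000i, |z|^2 = 2.2542
Iter 2: z = -2.1808 + -1.6950i, |z|^2 = 7.6288
Escaped at iteration 2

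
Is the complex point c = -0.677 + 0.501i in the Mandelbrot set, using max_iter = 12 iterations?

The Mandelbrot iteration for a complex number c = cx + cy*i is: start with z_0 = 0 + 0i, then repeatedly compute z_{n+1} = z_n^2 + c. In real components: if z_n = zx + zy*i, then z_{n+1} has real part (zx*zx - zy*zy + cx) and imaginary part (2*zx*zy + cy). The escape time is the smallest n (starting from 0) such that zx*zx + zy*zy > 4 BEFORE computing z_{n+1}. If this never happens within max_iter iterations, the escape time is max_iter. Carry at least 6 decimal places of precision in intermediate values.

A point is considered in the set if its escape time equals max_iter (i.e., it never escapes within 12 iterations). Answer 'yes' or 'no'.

Answer: no

Derivation:
z_0 = 0 + 0i, c = -0.6770 + 0.5010i
Iter 1: z = -0.6770 + 0.5010i, |z|^2 = 0.7093
Iter 2: z = -0.4697 + -0.1774i, |z|^2 = 0.2520
Iter 3: z = -0.4879 + 0.6676i, |z|^2 = 0.6837
Iter 4: z = -0.8847 + -0.1504i, |z|^2 = 0.8053
Iter 5: z = 0.0830 + 0.7671i, |z|^2 = 0.5953
Iter 6: z = -1.2585 + 0.6284i, |z|^2 = 1.9788
Iter 7: z = 0.5120 + -1.0807i, |z|^2 = 1.4301
Iter 8: z = -1.5827 + -0.6057i, |z|^2 = 2.8719
Iter 9: z = 1.4611 + 2.4184i, |z|^2 = 7.9836
Escaped at iteration 9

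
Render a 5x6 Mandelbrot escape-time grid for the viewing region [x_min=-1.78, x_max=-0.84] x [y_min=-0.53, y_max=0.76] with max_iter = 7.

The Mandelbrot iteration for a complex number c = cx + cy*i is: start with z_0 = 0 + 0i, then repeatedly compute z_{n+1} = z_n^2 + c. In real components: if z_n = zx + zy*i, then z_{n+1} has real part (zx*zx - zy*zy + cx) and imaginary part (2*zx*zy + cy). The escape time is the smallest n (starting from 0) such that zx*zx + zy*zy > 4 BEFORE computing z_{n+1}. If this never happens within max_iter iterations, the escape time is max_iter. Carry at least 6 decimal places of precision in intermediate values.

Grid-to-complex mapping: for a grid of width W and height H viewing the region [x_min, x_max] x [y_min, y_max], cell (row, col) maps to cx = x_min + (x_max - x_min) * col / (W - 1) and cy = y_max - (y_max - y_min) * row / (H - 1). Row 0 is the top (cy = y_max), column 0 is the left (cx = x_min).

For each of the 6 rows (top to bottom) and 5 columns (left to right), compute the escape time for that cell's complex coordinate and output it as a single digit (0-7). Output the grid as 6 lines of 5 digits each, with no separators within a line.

Answer: 23334
33456
45777
77777
45777
33355

Derivation:
(row=0, col=0): c = -1.7800 + 0.7600i → escape time 2
(row=0, col=1): c = -1.5450 + 0.7600i → escape time 3
(row=0, col=2): c = -1.3100 + 0.7600i → escape time 3
(row=0, col=3): c = -1.0750 + 0.7600i → escape time 3
(row=0, col=4): c = -0.8400 + 0.7600i → escape time 4
(row=1, col=0): c = -1.7800 + 0.5020i → escape time 3
(row=1, col=1): c = -1.5450 + 0.5020i → escape time 3
(row=1, col=2): c = -1.3100 + 0.5020i → escape time 4
(row=1, col=3): c = -1.0750 + 0.5020i → escape time 5
(row=1, col=4): c = -0.8400 + 0.5020i → escape time 6
(row=2, col=0): c = -1.7800 + 0.2440i → escape time 4
(row=2, col=1): c = -1.5450 + 0.2440i → escape time 5
(row=2, col=2): c = -1.3100 + 0.2440i → escape time 7
(row=2, col=3): c = -1.0750 + 0.2440i → escape time 7
(row=2, col=4): c = -0.8400 + 0.2440i → escape time 7
(row=3, col=0): c = -1.7800 + -0.0140i → escape time 7
(row=3, col=1): c = -1.5450 + -0.0140i → escape time 7
(row=3, col=2): c = -1.3100 + -0.0140i → escape time 7
(row=3, col=3): c = -1.0750 + -0.0140i → escape time 7
(row=3, col=4): c = -0.8400 + -0.0140i → escape time 7
(row=4, col=0): c = -1.7800 + -0.2720i → escape time 4
(row=4, col=1): c = -1.5450 + -0.2720i → escape time 5
(row=4, col=2): c = -1.3100 + -0.2720i → escape time 7
(row=4, col=3): c = -1.0750 + -0.2720i → escape time 7
(row=4, col=4): c = -0.8400 + -0.2720i → escape time 7
(row=5, col=0): c = -1.7800 + -0.5300i → escape time 3
(row=5, col=1): c = -1.5450 + -0.5300i → escape time 3
(row=5, col=2): c = -1.3100 + -0.5300i → escape time 3
(row=5, col=3): c = -1.0750 + -0.5300i → escape time 5
(row=5, col=4): c = -0.8400 + -0.5300i → escape time 5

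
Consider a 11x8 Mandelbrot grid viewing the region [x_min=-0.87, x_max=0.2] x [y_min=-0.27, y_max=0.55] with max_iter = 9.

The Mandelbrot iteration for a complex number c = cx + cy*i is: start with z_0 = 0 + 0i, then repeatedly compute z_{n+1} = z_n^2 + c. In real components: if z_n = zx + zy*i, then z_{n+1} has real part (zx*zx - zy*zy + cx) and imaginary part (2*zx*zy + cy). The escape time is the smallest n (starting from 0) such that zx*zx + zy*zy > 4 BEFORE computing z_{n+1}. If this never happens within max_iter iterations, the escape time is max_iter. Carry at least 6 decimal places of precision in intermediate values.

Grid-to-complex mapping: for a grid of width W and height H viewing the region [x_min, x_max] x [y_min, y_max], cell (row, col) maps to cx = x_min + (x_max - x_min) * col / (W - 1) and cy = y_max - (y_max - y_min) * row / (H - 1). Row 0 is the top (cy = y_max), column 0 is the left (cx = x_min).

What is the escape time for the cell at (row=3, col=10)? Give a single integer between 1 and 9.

Answer: 9

Derivation:
z_0 = 0 + 0i, c = 0.2000 + 0.1986i
Iter 1: z = 0.2000 + 0.1986i, |z|^2 = 0.0794
Iter 2: z = 0.2006 + 0.2780i, |z|^2 = 0.1175
Iter 3: z = 0.1629 + 0.3101i, |z|^2 = 0.1227
Iter 4: z = 0.1304 + 0.2996i, |z|^2 = 0.1068
Iter 5: z = 0.1272 + 0.2767i, |z|^2 = 0.0928
Iter 6: z = 0.1396 + 0.2690i, |z|^2 = 0.0918
Iter 7: z = 0.1471 + 0.2737i, |z|^2 = 0.0966
Iter 8: z = 0.1467 + 0.2791i, |z|^2 = 0.0994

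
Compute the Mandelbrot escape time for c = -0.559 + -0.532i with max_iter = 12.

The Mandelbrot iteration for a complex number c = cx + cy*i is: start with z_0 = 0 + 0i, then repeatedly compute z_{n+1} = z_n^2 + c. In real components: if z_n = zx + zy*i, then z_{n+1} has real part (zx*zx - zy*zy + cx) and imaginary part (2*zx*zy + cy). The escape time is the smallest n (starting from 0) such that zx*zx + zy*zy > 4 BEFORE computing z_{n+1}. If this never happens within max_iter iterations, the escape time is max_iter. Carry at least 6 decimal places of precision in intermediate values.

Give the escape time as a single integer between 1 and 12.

Answer: 12

Derivation:
z_0 = 0 + 0i, c = -0.5590 + -0.5320i
Iter 1: z = -0.5590 + -0.5320i, |z|^2 = 0.5955
Iter 2: z = -0.5295 + 0.0628i, |z|^2 = 0.2844
Iter 3: z = -0.2825 + -0.5985i, |z|^2 = 0.4380
Iter 4: z = -0.8374 + -0.1938i, |z|^2 = 0.7387
Iter 5: z = 0.1046 + -0.2074i, |z|^2 = 0.0540
Iter 6: z = -0.5911 + -0.5754i, |z|^2 = 0.6804
Iter 7: z = -0.5407 + 0.1482i, |z|^2 = 0.3143
Iter 8: z = -0.2886 + -0.6923i, |z|^2 = 0.5625
Iter 9: z = -0.9549 + -0.1324i, |z|^2 = 0.9294
Iter 10: z = 0.3354 + -0.2791i, |z|^2 = 0.1903
Iter 11: z = -0.5244 + -0.7192i, |z|^2 = 0.7922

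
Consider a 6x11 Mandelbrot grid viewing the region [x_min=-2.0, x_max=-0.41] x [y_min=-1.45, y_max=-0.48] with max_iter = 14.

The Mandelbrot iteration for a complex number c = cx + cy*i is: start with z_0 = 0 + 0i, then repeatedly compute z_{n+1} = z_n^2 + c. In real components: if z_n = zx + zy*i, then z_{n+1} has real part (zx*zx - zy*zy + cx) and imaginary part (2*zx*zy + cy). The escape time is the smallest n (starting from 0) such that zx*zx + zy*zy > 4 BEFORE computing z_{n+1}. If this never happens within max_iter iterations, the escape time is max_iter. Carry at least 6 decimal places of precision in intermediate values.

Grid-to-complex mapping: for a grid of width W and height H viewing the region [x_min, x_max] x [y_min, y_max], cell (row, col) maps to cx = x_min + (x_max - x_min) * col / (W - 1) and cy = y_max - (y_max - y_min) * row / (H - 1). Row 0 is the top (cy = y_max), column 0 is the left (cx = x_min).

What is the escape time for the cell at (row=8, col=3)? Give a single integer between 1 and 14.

z_0 = 0 + 0i, c = -1.0460 + -1.2560i
Iter 1: z = -1.0460 + -1.2560i, |z|^2 = 2.6717
Iter 2: z = -1.5294 + 1.3716i, |z|^2 = 4.2203
Escaped at iteration 2

Answer: 2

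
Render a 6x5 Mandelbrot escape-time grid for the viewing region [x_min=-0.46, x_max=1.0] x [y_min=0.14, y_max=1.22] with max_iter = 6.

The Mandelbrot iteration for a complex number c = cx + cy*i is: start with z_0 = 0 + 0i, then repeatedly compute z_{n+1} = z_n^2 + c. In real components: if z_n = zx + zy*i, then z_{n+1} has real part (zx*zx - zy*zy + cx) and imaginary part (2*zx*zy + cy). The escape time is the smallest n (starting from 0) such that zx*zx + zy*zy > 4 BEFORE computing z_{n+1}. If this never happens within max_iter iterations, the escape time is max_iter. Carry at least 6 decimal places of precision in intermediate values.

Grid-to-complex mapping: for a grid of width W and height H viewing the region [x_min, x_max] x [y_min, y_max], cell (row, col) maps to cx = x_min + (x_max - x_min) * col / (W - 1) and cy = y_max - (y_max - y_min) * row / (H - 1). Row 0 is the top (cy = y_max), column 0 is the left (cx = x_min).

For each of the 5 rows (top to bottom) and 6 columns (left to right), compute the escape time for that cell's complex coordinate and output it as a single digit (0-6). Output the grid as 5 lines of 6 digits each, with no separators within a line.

Answer: 332222
464322
666532
666632
666632

Derivation:
(row=0, col=0): c = -0.4600 + 1.2200i → escape time 3
(row=0, col=1): c = -0.1680 + 1.2200i → escape time 3
(row=0, col=2): c = 0.1240 + 1.2200i → escape time 2
(row=0, col=3): c = 0.4160 + 1.2200i → escape time 2
(row=0, col=4): c = 0.7080 + 1.2200i → escape time 2
(row=0, col=5): c = 1.0000 + 1.2200i → escape time 2
(row=1, col=0): c = -0.4600 + 0.9500i → escape time 4
(row=1, col=1): c = -0.1680 + 0.9500i → escape time 6
(row=1, col=2): c = 0.1240 + 0.9500i → escape time 4
(row=1, col=3): c = 0.4160 + 0.9500i → escape time 3
(row=1, col=4): c = 0.7080 + 0.9500i → escape time 2
(row=1, col=5): c = 1.0000 + 0.9500i → escape time 2
(row=2, col=0): c = -0.4600 + 0.6800i → escape time 6
(row=2, col=1): c = -0.1680 + 0.6800i → escape time 6
(row=2, col=2): c = 0.1240 + 0.6800i → escape time 6
(row=2, col=3): c = 0.4160 + 0.6800i → escape time 5
(row=2, col=4): c = 0.7080 + 0.6800i → escape time 3
(row=2, col=5): c = 1.0000 + 0.6800i → escape time 2
(row=3, col=0): c = -0.4600 + 0.4100i → escape time 6
(row=3, col=1): c = -0.1680 + 0.4100i → escape time 6
(row=3, col=2): c = 0.1240 + 0.4100i → escape time 6
(row=3, col=3): c = 0.4160 + 0.4100i → escape time 6
(row=3, col=4): c = 0.7080 + 0.4100i → escape time 3
(row=3, col=5): c = 1.0000 + 0.4100i → escape time 2
(row=4, col=0): c = -0.4600 + 0.1400i → escape time 6
(row=4, col=1): c = -0.1680 + 0.1400i → escape time 6
(row=4, col=2): c = 0.1240 + 0.1400i → escape time 6
(row=4, col=3): c = 0.4160 + 0.1400i → escape time 6
(row=4, col=4): c = 0.7080 + 0.1400i → escape time 3
(row=4, col=5): c = 1.0000 + 0.1400i → escape time 2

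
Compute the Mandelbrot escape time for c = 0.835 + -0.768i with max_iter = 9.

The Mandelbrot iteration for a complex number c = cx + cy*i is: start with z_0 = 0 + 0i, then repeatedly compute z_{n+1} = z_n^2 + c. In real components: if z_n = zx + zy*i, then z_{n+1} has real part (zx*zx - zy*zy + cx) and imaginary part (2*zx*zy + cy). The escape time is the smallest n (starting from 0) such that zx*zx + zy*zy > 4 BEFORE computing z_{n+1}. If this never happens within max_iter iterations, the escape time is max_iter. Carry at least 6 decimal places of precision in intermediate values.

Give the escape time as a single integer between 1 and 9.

Answer: 2

Derivation:
z_0 = 0 + 0i, c = 0.8350 + -0.7680i
Iter 1: z = 0.8350 + -0.7680i, |z|^2 = 1.2870
Iter 2: z = 0.9424 + -2.0506i, |z|^2 = 5.0929
Escaped at iteration 2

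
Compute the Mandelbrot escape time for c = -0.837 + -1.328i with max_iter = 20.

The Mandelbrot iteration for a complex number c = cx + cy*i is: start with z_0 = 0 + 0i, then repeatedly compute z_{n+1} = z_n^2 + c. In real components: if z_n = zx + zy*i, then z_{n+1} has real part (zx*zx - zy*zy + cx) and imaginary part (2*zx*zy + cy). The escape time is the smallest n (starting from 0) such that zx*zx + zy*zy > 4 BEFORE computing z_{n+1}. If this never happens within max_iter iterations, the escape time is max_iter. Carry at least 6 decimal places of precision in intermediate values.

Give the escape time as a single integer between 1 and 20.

Answer: 2

Derivation:
z_0 = 0 + 0i, c = -0.8370 + -1.3280i
Iter 1: z = -0.8370 + -1.3280i, |z|^2 = 2.4642
Iter 2: z = -1.9000 + 0.8951i, |z|^2 = 4.4112
Escaped at iteration 2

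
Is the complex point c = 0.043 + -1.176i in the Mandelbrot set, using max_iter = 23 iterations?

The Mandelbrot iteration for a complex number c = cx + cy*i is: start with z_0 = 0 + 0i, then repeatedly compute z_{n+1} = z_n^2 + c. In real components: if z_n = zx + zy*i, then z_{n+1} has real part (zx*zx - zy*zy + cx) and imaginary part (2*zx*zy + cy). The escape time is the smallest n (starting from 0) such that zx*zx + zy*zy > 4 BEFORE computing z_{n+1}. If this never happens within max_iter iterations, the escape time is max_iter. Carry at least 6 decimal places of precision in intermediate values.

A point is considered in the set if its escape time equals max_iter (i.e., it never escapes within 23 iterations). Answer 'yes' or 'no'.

z_0 = 0 + 0i, c = 0.0430 + -1.1760i
Iter 1: z = 0.0430 + -1.1760i, |z|^2 = 1.3848
Iter 2: z = -1.3381 + -1.2771i, |z|^2 = 3.4217
Iter 3: z = 0.2025 + 2.2419i, |z|^2 = 5.0673
Escaped at iteration 3

Answer: no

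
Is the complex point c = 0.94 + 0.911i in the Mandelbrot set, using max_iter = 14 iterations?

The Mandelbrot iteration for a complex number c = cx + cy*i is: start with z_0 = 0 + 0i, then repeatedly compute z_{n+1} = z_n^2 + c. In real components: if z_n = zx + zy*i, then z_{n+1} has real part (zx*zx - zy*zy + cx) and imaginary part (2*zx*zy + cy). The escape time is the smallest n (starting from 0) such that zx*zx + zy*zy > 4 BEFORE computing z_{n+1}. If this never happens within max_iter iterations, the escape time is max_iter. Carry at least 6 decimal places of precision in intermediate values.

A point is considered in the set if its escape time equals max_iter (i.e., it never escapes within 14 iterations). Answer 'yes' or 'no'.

Answer: no

Derivation:
z_0 = 0 + 0i, c = 0.9400 + 0.9110i
Iter 1: z = 0.9400 + 0.9110i, |z|^2 = 1.7135
Iter 2: z = 0.9937 + 2.6237i, |z|^2 = 7.8711
Escaped at iteration 2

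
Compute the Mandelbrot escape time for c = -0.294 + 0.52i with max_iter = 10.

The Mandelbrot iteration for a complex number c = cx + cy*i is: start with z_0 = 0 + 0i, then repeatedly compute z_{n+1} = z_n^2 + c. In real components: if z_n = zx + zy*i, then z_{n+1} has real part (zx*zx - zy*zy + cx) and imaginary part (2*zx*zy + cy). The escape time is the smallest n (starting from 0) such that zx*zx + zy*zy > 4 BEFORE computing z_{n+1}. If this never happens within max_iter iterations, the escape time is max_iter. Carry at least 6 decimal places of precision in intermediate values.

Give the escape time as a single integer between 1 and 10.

Answer: 10

Derivation:
z_0 = 0 + 0i, c = -0.2940 + 0.5200i
Iter 1: z = -0.2940 + 0.5200i, |z|^2 = 0.3568
Iter 2: z = -0.4780 + 0.2142i, |z|^2 = 0.2743
Iter 3: z = -0.1114 + 0.3152i, |z|^2 = 0.1118
Iter 4: z = -0.3809 + 0.4497i, |z|^2 = 0.3474
Iter 5: z = -0.3512 + 0.1774i, |z|^2 = 0.1548
Iter 6: z = -0.2021 + 0.3954i, |z|^2 = 0.1972
Iter 7: z = -0.4095 + 0.3601i, |z|^2 = 0.2974
Iter 8: z = -0.2560 + 0.2250i, |z|^2 = 0.1162
Iter 9: z = -0.2791 + 0.4048i, |z|^2 = 0.2417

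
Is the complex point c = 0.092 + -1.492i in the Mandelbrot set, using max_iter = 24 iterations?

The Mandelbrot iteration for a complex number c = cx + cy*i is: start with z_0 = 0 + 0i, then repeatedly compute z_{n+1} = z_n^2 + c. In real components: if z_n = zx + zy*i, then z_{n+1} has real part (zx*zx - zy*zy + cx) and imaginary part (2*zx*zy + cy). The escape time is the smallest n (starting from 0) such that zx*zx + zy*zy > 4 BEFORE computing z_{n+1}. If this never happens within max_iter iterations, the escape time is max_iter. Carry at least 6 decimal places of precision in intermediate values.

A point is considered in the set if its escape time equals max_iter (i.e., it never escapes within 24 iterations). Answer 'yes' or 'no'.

z_0 = 0 + 0i, c = 0.0920 + -1.4920i
Iter 1: z = 0.0920 + -1.4920i, |z|^2 = 2.2345
Iter 2: z = -2.1256 + -1.7665i, |z|^2 = 7.6388
Escaped at iteration 2

Answer: no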